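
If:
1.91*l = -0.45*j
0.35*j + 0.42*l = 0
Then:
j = 0.00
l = 0.00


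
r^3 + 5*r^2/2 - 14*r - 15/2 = (r - 3)*(r + 1/2)*(r + 5)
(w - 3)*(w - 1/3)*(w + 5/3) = w^3 - 5*w^2/3 - 41*w/9 + 5/3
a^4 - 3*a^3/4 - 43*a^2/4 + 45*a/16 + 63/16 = (a - 7/2)*(a - 3/4)*(a + 1/2)*(a + 3)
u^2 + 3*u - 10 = (u - 2)*(u + 5)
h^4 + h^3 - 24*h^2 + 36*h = h*(h - 3)*(h - 2)*(h + 6)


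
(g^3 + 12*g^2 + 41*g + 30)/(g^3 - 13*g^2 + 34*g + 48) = (g^2 + 11*g + 30)/(g^2 - 14*g + 48)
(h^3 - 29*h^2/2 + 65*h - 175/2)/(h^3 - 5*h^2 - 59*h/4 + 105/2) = 2*(h^2 - 12*h + 35)/(2*h^2 - 5*h - 42)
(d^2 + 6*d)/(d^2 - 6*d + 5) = d*(d + 6)/(d^2 - 6*d + 5)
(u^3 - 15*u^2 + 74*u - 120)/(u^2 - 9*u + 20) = u - 6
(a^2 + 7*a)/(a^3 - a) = (a + 7)/(a^2 - 1)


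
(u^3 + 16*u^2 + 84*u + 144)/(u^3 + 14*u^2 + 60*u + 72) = (u + 4)/(u + 2)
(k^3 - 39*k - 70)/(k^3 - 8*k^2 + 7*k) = (k^2 + 7*k + 10)/(k*(k - 1))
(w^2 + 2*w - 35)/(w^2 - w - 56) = (w - 5)/(w - 8)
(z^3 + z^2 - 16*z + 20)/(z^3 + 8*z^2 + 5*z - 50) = (z - 2)/(z + 5)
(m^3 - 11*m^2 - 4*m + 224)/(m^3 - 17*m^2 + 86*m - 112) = (m + 4)/(m - 2)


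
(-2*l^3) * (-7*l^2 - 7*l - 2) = 14*l^5 + 14*l^4 + 4*l^3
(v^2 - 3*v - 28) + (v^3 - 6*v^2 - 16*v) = v^3 - 5*v^2 - 19*v - 28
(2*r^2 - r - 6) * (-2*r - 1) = -4*r^3 + 13*r + 6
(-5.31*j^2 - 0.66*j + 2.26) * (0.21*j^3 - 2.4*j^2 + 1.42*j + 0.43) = -1.1151*j^5 + 12.6054*j^4 - 5.4816*j^3 - 8.6445*j^2 + 2.9254*j + 0.9718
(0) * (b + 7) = 0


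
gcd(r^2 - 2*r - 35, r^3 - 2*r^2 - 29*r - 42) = r - 7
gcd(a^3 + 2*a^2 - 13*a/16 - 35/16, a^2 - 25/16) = a + 5/4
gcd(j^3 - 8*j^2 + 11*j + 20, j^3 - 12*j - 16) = j - 4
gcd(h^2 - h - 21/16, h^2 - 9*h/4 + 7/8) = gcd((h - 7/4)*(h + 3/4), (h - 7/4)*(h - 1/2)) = h - 7/4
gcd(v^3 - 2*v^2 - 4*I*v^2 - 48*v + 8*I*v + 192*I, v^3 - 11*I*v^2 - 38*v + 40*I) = v - 4*I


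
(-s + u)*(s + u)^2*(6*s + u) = -6*s^4 - 7*s^3*u + 5*s^2*u^2 + 7*s*u^3 + u^4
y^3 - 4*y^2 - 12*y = y*(y - 6)*(y + 2)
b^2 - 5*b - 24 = (b - 8)*(b + 3)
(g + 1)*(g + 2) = g^2 + 3*g + 2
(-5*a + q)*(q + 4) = -5*a*q - 20*a + q^2 + 4*q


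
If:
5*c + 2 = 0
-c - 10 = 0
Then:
No Solution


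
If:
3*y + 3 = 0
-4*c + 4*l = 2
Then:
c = l - 1/2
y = -1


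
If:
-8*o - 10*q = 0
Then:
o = -5*q/4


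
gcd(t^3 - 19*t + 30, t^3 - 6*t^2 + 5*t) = 1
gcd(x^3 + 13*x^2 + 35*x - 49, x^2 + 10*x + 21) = x + 7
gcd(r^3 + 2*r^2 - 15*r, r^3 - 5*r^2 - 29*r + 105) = r^2 + 2*r - 15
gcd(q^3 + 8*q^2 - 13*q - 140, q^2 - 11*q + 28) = q - 4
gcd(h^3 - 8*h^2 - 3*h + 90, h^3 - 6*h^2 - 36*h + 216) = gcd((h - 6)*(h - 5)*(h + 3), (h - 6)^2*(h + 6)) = h - 6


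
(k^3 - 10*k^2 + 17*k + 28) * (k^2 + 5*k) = k^5 - 5*k^4 - 33*k^3 + 113*k^2 + 140*k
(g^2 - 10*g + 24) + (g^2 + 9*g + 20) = 2*g^2 - g + 44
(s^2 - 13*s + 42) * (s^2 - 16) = s^4 - 13*s^3 + 26*s^2 + 208*s - 672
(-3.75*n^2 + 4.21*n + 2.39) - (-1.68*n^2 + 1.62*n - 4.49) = -2.07*n^2 + 2.59*n + 6.88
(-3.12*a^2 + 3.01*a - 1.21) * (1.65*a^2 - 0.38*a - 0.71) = -5.148*a^4 + 6.1521*a^3 - 0.9251*a^2 - 1.6773*a + 0.8591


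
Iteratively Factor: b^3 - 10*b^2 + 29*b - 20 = (b - 5)*(b^2 - 5*b + 4) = (b - 5)*(b - 4)*(b - 1)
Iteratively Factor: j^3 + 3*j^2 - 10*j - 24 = (j + 4)*(j^2 - j - 6) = (j + 2)*(j + 4)*(j - 3)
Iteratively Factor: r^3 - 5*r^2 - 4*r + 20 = (r - 5)*(r^2 - 4) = (r - 5)*(r - 2)*(r + 2)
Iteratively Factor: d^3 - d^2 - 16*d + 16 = (d + 4)*(d^2 - 5*d + 4) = (d - 4)*(d + 4)*(d - 1)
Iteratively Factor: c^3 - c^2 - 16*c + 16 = (c - 1)*(c^2 - 16) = (c - 1)*(c + 4)*(c - 4)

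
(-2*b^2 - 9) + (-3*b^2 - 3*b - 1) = -5*b^2 - 3*b - 10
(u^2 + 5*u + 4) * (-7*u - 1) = -7*u^3 - 36*u^2 - 33*u - 4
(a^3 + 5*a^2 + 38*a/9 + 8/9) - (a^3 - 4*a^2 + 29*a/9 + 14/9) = 9*a^2 + a - 2/3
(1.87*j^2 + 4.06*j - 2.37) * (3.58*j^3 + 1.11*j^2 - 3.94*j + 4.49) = 6.6946*j^5 + 16.6105*j^4 - 11.3458*j^3 - 10.2308*j^2 + 27.5672*j - 10.6413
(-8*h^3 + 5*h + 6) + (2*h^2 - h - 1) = -8*h^3 + 2*h^2 + 4*h + 5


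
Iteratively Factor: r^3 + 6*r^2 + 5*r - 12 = (r + 3)*(r^2 + 3*r - 4) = (r - 1)*(r + 3)*(r + 4)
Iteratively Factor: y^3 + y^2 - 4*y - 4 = (y - 2)*(y^2 + 3*y + 2) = (y - 2)*(y + 1)*(y + 2)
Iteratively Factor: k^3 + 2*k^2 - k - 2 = (k + 1)*(k^2 + k - 2) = (k - 1)*(k + 1)*(k + 2)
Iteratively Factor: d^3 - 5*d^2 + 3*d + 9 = (d - 3)*(d^2 - 2*d - 3) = (d - 3)^2*(d + 1)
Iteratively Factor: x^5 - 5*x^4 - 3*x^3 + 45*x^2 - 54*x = (x - 3)*(x^4 - 2*x^3 - 9*x^2 + 18*x) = x*(x - 3)*(x^3 - 2*x^2 - 9*x + 18) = x*(x - 3)^2*(x^2 + x - 6) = x*(x - 3)^2*(x - 2)*(x + 3)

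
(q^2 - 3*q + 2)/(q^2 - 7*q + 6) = (q - 2)/(q - 6)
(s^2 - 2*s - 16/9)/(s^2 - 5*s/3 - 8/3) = (s + 2/3)/(s + 1)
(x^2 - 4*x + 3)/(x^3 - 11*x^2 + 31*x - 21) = 1/(x - 7)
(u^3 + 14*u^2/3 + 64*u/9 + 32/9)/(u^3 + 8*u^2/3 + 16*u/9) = (u + 2)/u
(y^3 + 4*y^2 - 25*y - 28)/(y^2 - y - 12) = (y^2 + 8*y + 7)/(y + 3)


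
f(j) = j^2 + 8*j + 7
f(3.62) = 49.06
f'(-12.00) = -16.00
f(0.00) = 7.00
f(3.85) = 52.62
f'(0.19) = 8.38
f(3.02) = 40.28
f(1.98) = 26.76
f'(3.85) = 15.70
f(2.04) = 27.48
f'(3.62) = 15.24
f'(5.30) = 18.60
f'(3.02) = 14.04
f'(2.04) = 12.08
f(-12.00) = 55.00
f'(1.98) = 11.96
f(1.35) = 19.62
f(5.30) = 77.49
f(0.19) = 8.56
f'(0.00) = 8.00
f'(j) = 2*j + 8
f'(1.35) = 10.70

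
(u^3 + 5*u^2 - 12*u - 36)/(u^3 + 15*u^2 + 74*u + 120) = (u^2 - u - 6)/(u^2 + 9*u + 20)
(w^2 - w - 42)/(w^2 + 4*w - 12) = (w - 7)/(w - 2)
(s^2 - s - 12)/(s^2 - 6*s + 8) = (s + 3)/(s - 2)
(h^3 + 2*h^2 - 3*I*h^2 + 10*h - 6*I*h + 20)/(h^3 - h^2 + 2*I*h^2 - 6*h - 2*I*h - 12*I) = (h - 5*I)/(h - 3)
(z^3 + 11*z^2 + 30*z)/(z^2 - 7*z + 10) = z*(z^2 + 11*z + 30)/(z^2 - 7*z + 10)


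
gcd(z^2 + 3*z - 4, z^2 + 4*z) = z + 4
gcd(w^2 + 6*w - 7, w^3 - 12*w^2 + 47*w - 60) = 1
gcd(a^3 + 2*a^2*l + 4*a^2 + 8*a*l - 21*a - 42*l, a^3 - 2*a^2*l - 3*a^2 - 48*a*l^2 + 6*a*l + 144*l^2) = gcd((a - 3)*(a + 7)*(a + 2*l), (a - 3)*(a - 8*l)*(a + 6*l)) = a - 3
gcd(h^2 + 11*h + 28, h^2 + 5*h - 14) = h + 7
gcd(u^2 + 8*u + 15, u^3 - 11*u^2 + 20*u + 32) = 1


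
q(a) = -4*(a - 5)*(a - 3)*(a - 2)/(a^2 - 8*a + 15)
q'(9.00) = -4.00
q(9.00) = -28.00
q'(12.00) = -4.00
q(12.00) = -40.00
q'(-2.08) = -4.00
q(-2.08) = 16.32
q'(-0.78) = -4.00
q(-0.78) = 11.12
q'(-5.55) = -4.00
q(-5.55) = 30.20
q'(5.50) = -4.00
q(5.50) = -14.00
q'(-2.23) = -4.00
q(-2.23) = 16.92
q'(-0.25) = -4.00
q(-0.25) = 9.00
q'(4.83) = -4.00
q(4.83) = -11.32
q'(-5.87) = -4.00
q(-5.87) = 31.48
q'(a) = -4*(8 - 2*a)*(a - 5)*(a - 3)*(a - 2)/(a^2 - 8*a + 15)^2 - 4*(a - 5)*(a - 3)/(a^2 - 8*a + 15) - 4*(a - 5)*(a - 2)/(a^2 - 8*a + 15) - 4*(a - 3)*(a - 2)/(a^2 - 8*a + 15)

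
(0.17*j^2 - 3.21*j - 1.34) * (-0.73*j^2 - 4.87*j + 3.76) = -0.1241*j^4 + 1.5154*j^3 + 17.2501*j^2 - 5.5438*j - 5.0384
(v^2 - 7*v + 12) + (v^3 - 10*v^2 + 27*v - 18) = v^3 - 9*v^2 + 20*v - 6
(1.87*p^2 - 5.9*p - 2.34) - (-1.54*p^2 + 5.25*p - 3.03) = 3.41*p^2 - 11.15*p + 0.69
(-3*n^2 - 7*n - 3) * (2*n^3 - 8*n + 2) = -6*n^5 - 14*n^4 + 18*n^3 + 50*n^2 + 10*n - 6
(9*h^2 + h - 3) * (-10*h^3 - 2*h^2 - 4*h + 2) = -90*h^5 - 28*h^4 - 8*h^3 + 20*h^2 + 14*h - 6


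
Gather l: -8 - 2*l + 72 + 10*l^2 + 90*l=10*l^2 + 88*l + 64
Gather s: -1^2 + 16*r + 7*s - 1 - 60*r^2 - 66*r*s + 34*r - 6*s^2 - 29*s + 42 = -60*r^2 + 50*r - 6*s^2 + s*(-66*r - 22) + 40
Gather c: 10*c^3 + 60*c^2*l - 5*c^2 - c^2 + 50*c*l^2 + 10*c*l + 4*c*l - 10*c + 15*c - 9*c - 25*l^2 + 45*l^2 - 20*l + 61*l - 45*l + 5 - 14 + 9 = 10*c^3 + c^2*(60*l - 6) + c*(50*l^2 + 14*l - 4) + 20*l^2 - 4*l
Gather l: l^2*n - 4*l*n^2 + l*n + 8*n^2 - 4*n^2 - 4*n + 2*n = l^2*n + l*(-4*n^2 + n) + 4*n^2 - 2*n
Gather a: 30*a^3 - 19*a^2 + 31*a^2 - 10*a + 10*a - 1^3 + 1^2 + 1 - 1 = 30*a^3 + 12*a^2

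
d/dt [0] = 0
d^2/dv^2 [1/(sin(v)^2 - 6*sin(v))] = 2*(-2*sin(v) + 9 - 15/sin(v) - 18/sin(v)^2 + 36/sin(v)^3)/(sin(v) - 6)^3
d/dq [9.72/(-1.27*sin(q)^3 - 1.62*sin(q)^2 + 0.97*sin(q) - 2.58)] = (37.0332*sin(q)^2 + 31.4928*sin(q) - 9.4284)*cos(q)/(1.27*sin(q)^3 + 1.62*sin(q)^2 - 0.97*sin(q) + 2.58)^2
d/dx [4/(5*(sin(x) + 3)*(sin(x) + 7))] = -8*(sin(x) + 5)*cos(x)/(5*(sin(x) + 3)^2*(sin(x) + 7)^2)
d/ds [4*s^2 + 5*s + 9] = 8*s + 5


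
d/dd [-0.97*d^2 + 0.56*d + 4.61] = 0.56 - 1.94*d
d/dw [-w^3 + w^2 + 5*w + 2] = -3*w^2 + 2*w + 5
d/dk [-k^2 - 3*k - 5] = -2*k - 3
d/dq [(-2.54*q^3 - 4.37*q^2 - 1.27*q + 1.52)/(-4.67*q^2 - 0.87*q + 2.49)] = (11.8618*q^4 + 4.4196*q^3 - 21.1028*q^2 - 7.5658*q - 1.8399)/(21.8089*q^4 + 8.1258*q^3 - 22.4997*q^2 - 4.3326*q + 6.2001)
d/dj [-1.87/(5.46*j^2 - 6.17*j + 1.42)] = (20.4204*j - 11.5379)/(5.46*j^2 - 6.17*j + 1.42)^2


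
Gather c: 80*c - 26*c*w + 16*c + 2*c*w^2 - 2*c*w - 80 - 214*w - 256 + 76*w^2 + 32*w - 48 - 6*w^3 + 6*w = c*(2*w^2 - 28*w + 96) - 6*w^3 + 76*w^2 - 176*w - 384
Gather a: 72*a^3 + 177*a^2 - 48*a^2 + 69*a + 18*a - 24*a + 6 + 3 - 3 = 72*a^3 + 129*a^2 + 63*a + 6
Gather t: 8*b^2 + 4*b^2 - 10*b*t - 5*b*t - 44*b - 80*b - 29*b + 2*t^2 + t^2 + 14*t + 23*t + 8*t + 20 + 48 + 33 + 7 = 12*b^2 - 153*b + 3*t^2 + t*(45 - 15*b) + 108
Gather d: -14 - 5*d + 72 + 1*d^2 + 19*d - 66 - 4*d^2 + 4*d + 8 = -3*d^2 + 18*d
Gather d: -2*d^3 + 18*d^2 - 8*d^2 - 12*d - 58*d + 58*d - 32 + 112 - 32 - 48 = -2*d^3 + 10*d^2 - 12*d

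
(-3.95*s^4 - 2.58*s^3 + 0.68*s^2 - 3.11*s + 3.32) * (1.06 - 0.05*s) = 0.1975*s^5 - 4.058*s^4 - 2.7688*s^3 + 0.8763*s^2 - 3.4626*s + 3.5192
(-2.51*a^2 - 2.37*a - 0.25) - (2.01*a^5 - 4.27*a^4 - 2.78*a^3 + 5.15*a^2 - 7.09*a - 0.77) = -2.01*a^5 + 4.27*a^4 + 2.78*a^3 - 7.66*a^2 + 4.72*a + 0.52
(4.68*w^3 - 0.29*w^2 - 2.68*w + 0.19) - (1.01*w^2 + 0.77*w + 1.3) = 4.68*w^3 - 1.3*w^2 - 3.45*w - 1.11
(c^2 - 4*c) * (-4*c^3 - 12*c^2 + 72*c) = -4*c^5 + 4*c^4 + 120*c^3 - 288*c^2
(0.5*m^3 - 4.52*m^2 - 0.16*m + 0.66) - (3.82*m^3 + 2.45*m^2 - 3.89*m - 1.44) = -3.32*m^3 - 6.97*m^2 + 3.73*m + 2.1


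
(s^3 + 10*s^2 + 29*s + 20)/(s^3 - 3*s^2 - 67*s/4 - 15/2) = 4*(s^3 + 10*s^2 + 29*s + 20)/(4*s^3 - 12*s^2 - 67*s - 30)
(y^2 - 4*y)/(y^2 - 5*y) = (y - 4)/(y - 5)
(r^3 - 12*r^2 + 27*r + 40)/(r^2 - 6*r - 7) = (r^2 - 13*r + 40)/(r - 7)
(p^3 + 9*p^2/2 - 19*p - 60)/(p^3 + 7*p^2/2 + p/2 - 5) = (p^2 + 2*p - 24)/(p^2 + p - 2)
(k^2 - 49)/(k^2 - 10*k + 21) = (k + 7)/(k - 3)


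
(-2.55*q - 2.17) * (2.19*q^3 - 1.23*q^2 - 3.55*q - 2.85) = -5.5845*q^4 - 1.6158*q^3 + 11.7216*q^2 + 14.971*q + 6.1845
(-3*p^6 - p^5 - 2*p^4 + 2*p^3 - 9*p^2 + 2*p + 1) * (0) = 0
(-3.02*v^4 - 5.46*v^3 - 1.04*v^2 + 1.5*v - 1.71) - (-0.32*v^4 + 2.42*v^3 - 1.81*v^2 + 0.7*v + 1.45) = -2.7*v^4 - 7.88*v^3 + 0.77*v^2 + 0.8*v - 3.16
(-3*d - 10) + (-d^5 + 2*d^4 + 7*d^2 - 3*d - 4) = -d^5 + 2*d^4 + 7*d^2 - 6*d - 14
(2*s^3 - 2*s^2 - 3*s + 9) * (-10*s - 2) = -20*s^4 + 16*s^3 + 34*s^2 - 84*s - 18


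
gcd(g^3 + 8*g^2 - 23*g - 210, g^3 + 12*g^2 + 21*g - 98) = g + 7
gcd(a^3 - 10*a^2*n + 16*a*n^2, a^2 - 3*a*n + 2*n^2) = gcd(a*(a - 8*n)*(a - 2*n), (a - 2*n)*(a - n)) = a - 2*n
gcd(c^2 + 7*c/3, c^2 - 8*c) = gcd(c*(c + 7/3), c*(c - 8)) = c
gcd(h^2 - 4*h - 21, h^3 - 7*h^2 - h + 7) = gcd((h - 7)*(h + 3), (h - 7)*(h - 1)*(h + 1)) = h - 7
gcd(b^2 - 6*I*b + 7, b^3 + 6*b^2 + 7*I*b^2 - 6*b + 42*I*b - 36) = b + I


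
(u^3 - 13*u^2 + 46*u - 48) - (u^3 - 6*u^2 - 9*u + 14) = -7*u^2 + 55*u - 62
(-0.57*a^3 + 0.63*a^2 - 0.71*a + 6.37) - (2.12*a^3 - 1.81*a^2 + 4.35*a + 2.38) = -2.69*a^3 + 2.44*a^2 - 5.06*a + 3.99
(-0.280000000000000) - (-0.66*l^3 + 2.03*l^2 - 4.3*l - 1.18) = 0.66*l^3 - 2.03*l^2 + 4.3*l + 0.9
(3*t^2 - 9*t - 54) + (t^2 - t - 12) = 4*t^2 - 10*t - 66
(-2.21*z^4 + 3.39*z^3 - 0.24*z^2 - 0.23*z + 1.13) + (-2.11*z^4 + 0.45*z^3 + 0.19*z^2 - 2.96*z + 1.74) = -4.32*z^4 + 3.84*z^3 - 0.05*z^2 - 3.19*z + 2.87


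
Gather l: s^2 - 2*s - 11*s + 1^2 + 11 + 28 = s^2 - 13*s + 40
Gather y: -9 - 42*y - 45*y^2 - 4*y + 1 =-45*y^2 - 46*y - 8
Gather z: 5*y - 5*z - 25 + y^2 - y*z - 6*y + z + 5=y^2 - y + z*(-y - 4) - 20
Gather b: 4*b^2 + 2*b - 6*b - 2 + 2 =4*b^2 - 4*b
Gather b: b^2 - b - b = b^2 - 2*b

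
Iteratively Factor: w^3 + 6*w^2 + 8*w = (w + 2)*(w^2 + 4*w) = w*(w + 2)*(w + 4)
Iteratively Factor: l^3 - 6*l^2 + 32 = (l - 4)*(l^2 - 2*l - 8) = (l - 4)*(l + 2)*(l - 4)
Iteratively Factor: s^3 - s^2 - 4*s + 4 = (s - 2)*(s^2 + s - 2) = (s - 2)*(s + 2)*(s - 1)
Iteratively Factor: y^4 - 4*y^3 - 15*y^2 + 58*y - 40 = (y - 1)*(y^3 - 3*y^2 - 18*y + 40) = (y - 2)*(y - 1)*(y^2 - y - 20) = (y - 2)*(y - 1)*(y + 4)*(y - 5)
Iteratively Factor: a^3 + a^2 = (a + 1)*(a^2) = a*(a + 1)*(a)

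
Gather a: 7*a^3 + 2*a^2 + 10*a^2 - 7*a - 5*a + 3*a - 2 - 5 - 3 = 7*a^3 + 12*a^2 - 9*a - 10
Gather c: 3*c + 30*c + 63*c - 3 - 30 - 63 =96*c - 96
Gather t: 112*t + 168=112*t + 168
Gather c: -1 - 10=-11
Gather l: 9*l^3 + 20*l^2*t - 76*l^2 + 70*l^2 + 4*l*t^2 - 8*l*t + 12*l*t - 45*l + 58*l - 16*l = 9*l^3 + l^2*(20*t - 6) + l*(4*t^2 + 4*t - 3)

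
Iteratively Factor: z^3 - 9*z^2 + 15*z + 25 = (z - 5)*(z^2 - 4*z - 5) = (z - 5)^2*(z + 1)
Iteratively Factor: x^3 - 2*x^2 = (x - 2)*(x^2) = x*(x - 2)*(x)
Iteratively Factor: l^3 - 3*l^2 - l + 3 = (l - 1)*(l^2 - 2*l - 3) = (l - 3)*(l - 1)*(l + 1)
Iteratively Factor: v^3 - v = (v)*(v^2 - 1) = v*(v - 1)*(v + 1)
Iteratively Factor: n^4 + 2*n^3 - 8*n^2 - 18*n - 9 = (n + 3)*(n^3 - n^2 - 5*n - 3) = (n + 1)*(n + 3)*(n^2 - 2*n - 3) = (n + 1)^2*(n + 3)*(n - 3)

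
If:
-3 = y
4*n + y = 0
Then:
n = 3/4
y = -3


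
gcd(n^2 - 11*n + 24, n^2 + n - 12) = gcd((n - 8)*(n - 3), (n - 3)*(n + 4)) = n - 3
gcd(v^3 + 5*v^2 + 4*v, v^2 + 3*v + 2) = v + 1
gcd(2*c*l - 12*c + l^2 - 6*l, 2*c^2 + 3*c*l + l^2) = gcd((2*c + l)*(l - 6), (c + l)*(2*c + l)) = 2*c + l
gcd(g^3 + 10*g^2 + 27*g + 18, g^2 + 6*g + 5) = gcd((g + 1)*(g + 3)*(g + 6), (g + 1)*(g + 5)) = g + 1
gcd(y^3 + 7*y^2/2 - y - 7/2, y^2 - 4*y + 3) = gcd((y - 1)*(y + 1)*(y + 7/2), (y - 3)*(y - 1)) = y - 1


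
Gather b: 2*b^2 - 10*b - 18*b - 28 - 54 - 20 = 2*b^2 - 28*b - 102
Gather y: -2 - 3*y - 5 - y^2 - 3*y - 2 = -y^2 - 6*y - 9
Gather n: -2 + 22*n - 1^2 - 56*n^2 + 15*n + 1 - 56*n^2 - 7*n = -112*n^2 + 30*n - 2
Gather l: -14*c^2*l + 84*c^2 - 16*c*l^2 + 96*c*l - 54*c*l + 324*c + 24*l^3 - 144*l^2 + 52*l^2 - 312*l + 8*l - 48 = 84*c^2 + 324*c + 24*l^3 + l^2*(-16*c - 92) + l*(-14*c^2 + 42*c - 304) - 48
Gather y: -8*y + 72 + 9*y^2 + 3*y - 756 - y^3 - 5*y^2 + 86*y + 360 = -y^3 + 4*y^2 + 81*y - 324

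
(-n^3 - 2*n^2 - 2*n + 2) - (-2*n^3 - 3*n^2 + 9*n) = n^3 + n^2 - 11*n + 2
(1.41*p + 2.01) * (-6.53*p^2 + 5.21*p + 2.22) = -9.2073*p^3 - 5.7792*p^2 + 13.6023*p + 4.4622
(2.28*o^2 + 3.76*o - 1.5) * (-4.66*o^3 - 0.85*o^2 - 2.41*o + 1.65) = -10.6248*o^5 - 19.4596*o^4 - 1.7008*o^3 - 4.0246*o^2 + 9.819*o - 2.475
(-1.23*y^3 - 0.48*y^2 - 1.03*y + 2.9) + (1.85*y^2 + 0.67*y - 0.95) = -1.23*y^3 + 1.37*y^2 - 0.36*y + 1.95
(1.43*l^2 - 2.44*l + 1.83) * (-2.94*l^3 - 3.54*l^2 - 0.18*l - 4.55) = -4.2042*l^5 + 2.1114*l^4 + 3.0*l^3 - 12.5455*l^2 + 10.7726*l - 8.3265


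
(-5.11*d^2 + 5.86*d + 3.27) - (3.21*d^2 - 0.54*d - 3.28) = -8.32*d^2 + 6.4*d + 6.55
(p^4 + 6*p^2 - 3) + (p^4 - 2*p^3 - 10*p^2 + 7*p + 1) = 2*p^4 - 2*p^3 - 4*p^2 + 7*p - 2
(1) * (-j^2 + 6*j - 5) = -j^2 + 6*j - 5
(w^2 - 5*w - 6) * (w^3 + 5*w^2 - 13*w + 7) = w^5 - 44*w^3 + 42*w^2 + 43*w - 42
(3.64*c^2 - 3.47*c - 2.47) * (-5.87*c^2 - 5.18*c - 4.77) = -21.3668*c^4 + 1.5137*c^3 + 15.1107*c^2 + 29.3465*c + 11.7819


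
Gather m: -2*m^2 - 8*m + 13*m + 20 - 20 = -2*m^2 + 5*m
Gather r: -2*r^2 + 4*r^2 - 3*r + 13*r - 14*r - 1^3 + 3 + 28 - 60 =2*r^2 - 4*r - 30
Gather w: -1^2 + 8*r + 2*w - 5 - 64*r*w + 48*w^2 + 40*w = 8*r + 48*w^2 + w*(42 - 64*r) - 6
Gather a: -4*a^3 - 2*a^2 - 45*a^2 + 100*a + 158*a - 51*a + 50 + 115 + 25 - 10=-4*a^3 - 47*a^2 + 207*a + 180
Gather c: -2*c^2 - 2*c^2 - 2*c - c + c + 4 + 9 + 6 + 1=-4*c^2 - 2*c + 20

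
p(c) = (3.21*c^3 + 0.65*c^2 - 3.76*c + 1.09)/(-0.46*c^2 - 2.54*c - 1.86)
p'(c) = (0.92*c + 2.54)*(3.21*c^3 + 0.65*c^2 - 3.76*c + 1.09)/(-0.46*c^2 - 2.54*c - 1.86)^2 + (9.63*c^2 + 1.3*c - 3.76)/(-0.46*c^2 - 2.54*c - 1.86)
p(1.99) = -2.46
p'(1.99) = -3.00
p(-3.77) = -125.22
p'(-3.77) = 207.55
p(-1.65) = -4.97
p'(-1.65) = 14.13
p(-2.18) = -14.00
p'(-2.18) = 21.25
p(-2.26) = -15.77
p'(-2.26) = 23.01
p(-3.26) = -59.38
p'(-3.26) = 79.40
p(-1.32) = -0.29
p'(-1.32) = 15.80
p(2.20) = -3.12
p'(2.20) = -3.25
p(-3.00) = -42.25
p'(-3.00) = 54.51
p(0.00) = -0.59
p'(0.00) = 2.82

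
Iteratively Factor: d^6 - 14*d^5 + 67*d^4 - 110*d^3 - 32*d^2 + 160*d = (d + 1)*(d^5 - 15*d^4 + 82*d^3 - 192*d^2 + 160*d) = d*(d + 1)*(d^4 - 15*d^3 + 82*d^2 - 192*d + 160) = d*(d - 4)*(d + 1)*(d^3 - 11*d^2 + 38*d - 40) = d*(d - 5)*(d - 4)*(d + 1)*(d^2 - 6*d + 8) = d*(d - 5)*(d - 4)*(d - 2)*(d + 1)*(d - 4)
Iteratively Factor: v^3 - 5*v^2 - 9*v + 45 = (v + 3)*(v^2 - 8*v + 15) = (v - 5)*(v + 3)*(v - 3)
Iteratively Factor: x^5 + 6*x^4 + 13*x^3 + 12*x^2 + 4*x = (x + 1)*(x^4 + 5*x^3 + 8*x^2 + 4*x) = (x + 1)^2*(x^3 + 4*x^2 + 4*x) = (x + 1)^2*(x + 2)*(x^2 + 2*x) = (x + 1)^2*(x + 2)^2*(x)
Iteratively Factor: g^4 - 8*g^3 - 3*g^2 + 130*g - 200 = (g - 5)*(g^3 - 3*g^2 - 18*g + 40) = (g - 5)*(g + 4)*(g^2 - 7*g + 10) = (g - 5)^2*(g + 4)*(g - 2)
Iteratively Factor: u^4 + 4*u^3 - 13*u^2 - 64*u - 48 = (u + 4)*(u^3 - 13*u - 12) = (u + 3)*(u + 4)*(u^2 - 3*u - 4) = (u + 1)*(u + 3)*(u + 4)*(u - 4)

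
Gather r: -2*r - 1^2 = -2*r - 1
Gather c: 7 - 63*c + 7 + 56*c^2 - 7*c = 56*c^2 - 70*c + 14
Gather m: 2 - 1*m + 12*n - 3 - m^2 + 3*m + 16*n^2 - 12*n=-m^2 + 2*m + 16*n^2 - 1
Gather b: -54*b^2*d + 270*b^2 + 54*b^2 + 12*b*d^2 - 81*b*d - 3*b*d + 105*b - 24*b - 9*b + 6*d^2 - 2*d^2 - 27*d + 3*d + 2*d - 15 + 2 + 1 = b^2*(324 - 54*d) + b*(12*d^2 - 84*d + 72) + 4*d^2 - 22*d - 12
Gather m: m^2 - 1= m^2 - 1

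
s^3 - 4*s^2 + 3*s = s*(s - 3)*(s - 1)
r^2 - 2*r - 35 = (r - 7)*(r + 5)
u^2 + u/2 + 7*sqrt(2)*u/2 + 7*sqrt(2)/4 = (u + 1/2)*(u + 7*sqrt(2)/2)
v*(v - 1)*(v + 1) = v^3 - v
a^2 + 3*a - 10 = (a - 2)*(a + 5)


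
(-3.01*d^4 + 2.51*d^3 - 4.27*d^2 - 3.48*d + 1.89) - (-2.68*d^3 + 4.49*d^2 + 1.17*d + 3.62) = -3.01*d^4 + 5.19*d^3 - 8.76*d^2 - 4.65*d - 1.73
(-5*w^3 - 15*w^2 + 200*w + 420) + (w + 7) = -5*w^3 - 15*w^2 + 201*w + 427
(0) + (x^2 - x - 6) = x^2 - x - 6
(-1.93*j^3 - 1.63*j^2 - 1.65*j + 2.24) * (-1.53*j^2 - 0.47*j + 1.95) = 2.9529*j^5 + 3.401*j^4 - 0.4729*j^3 - 5.8302*j^2 - 4.2703*j + 4.368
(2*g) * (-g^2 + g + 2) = -2*g^3 + 2*g^2 + 4*g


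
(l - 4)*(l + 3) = l^2 - l - 12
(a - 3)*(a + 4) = a^2 + a - 12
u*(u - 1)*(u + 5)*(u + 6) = u^4 + 10*u^3 + 19*u^2 - 30*u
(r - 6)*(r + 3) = r^2 - 3*r - 18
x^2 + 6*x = x*(x + 6)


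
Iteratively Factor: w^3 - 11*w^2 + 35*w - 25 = (w - 1)*(w^2 - 10*w + 25) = (w - 5)*(w - 1)*(w - 5)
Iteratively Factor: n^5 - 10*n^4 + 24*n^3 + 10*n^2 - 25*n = (n)*(n^4 - 10*n^3 + 24*n^2 + 10*n - 25) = n*(n - 5)*(n^3 - 5*n^2 - n + 5) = n*(n - 5)*(n - 1)*(n^2 - 4*n - 5) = n*(n - 5)*(n - 1)*(n + 1)*(n - 5)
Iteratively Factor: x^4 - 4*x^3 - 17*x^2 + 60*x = (x - 5)*(x^3 + x^2 - 12*x) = x*(x - 5)*(x^2 + x - 12) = x*(x - 5)*(x - 3)*(x + 4)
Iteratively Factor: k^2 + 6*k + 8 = (k + 2)*(k + 4)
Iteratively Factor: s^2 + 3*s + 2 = (s + 1)*(s + 2)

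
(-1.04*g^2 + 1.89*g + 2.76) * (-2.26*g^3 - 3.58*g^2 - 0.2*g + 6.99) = 2.3504*g^5 - 0.548199999999999*g^4 - 12.7958*g^3 - 17.5284*g^2 + 12.6591*g + 19.2924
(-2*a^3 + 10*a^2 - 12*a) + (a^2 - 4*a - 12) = -2*a^3 + 11*a^2 - 16*a - 12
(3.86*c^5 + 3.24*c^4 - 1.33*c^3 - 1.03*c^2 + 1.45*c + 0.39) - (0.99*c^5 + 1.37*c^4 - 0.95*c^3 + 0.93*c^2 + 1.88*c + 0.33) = 2.87*c^5 + 1.87*c^4 - 0.38*c^3 - 1.96*c^2 - 0.43*c + 0.06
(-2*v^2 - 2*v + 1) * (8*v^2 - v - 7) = -16*v^4 - 14*v^3 + 24*v^2 + 13*v - 7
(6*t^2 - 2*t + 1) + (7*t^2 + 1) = 13*t^2 - 2*t + 2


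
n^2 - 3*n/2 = n*(n - 3/2)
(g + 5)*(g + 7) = g^2 + 12*g + 35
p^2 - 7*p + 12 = (p - 4)*(p - 3)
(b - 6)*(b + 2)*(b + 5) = b^3 + b^2 - 32*b - 60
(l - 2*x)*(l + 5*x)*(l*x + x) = l^3*x + 3*l^2*x^2 + l^2*x - 10*l*x^3 + 3*l*x^2 - 10*x^3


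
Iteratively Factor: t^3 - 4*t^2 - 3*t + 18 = (t - 3)*(t^2 - t - 6) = (t - 3)^2*(t + 2)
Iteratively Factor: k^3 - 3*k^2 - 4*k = (k + 1)*(k^2 - 4*k) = k*(k + 1)*(k - 4)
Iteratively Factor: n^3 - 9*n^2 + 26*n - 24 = (n - 3)*(n^2 - 6*n + 8) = (n - 3)*(n - 2)*(n - 4)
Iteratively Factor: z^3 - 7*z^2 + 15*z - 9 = (z - 1)*(z^2 - 6*z + 9) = (z - 3)*(z - 1)*(z - 3)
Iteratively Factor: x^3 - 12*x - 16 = (x + 2)*(x^2 - 2*x - 8) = (x + 2)^2*(x - 4)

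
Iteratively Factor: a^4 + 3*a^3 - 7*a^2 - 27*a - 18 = (a - 3)*(a^3 + 6*a^2 + 11*a + 6) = (a - 3)*(a + 3)*(a^2 + 3*a + 2) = (a - 3)*(a + 2)*(a + 3)*(a + 1)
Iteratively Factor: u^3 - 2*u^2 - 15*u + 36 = (u - 3)*(u^2 + u - 12) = (u - 3)^2*(u + 4)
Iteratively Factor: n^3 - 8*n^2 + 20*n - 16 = (n - 2)*(n^2 - 6*n + 8) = (n - 2)^2*(n - 4)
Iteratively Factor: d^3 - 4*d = (d - 2)*(d^2 + 2*d) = d*(d - 2)*(d + 2)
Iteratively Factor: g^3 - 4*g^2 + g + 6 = (g - 2)*(g^2 - 2*g - 3) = (g - 2)*(g + 1)*(g - 3)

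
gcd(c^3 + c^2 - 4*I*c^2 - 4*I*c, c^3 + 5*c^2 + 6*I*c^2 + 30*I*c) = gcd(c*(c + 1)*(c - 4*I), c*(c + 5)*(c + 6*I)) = c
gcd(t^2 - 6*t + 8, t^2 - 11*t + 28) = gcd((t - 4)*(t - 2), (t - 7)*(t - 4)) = t - 4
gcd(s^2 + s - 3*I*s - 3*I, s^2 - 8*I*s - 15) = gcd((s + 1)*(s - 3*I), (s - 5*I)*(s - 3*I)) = s - 3*I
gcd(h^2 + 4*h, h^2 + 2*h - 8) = h + 4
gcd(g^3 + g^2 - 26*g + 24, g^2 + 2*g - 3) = g - 1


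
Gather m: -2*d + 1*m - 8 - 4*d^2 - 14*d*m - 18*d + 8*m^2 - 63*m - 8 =-4*d^2 - 20*d + 8*m^2 + m*(-14*d - 62) - 16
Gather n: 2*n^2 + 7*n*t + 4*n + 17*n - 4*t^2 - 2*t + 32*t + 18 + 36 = 2*n^2 + n*(7*t + 21) - 4*t^2 + 30*t + 54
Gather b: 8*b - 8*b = 0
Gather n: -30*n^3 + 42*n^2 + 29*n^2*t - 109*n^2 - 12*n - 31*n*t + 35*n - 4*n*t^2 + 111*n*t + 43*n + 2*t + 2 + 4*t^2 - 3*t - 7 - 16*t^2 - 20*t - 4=-30*n^3 + n^2*(29*t - 67) + n*(-4*t^2 + 80*t + 66) - 12*t^2 - 21*t - 9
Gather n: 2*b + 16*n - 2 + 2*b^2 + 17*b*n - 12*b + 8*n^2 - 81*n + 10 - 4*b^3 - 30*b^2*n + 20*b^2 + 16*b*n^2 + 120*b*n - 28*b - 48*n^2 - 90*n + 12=-4*b^3 + 22*b^2 - 38*b + n^2*(16*b - 40) + n*(-30*b^2 + 137*b - 155) + 20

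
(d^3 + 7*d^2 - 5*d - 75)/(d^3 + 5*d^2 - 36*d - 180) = (d^2 + 2*d - 15)/(d^2 - 36)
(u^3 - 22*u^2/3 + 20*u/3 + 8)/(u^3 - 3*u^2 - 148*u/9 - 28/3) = 3*(u - 2)/(3*u + 7)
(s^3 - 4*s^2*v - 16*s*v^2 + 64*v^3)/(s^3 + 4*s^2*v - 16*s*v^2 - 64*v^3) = (s - 4*v)/(s + 4*v)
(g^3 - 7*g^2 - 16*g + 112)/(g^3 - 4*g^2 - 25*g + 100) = (g^2 - 3*g - 28)/(g^2 - 25)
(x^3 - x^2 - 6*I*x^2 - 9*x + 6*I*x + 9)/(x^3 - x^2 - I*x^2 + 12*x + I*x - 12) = (x^2 - 6*I*x - 9)/(x^2 - I*x + 12)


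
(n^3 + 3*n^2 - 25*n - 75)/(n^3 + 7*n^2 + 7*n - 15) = (n - 5)/(n - 1)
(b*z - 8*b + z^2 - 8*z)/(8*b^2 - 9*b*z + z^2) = (b*z - 8*b + z^2 - 8*z)/(8*b^2 - 9*b*z + z^2)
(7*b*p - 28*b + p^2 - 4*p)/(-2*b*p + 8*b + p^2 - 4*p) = (7*b + p)/(-2*b + p)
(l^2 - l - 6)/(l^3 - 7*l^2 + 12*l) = (l + 2)/(l*(l - 4))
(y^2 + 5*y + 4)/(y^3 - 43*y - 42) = (y + 4)/(y^2 - y - 42)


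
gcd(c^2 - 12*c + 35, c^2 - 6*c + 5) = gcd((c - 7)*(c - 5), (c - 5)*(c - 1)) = c - 5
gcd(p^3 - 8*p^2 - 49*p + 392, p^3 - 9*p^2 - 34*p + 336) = p^2 - 15*p + 56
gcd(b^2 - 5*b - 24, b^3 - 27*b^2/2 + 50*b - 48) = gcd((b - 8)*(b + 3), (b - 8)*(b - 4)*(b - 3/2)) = b - 8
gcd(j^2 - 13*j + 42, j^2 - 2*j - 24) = j - 6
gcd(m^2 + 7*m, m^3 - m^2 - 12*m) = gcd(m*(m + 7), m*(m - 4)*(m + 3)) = m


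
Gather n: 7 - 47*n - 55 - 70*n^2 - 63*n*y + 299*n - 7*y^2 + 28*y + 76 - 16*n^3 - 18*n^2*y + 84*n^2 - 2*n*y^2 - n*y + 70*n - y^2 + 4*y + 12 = -16*n^3 + n^2*(14 - 18*y) + n*(-2*y^2 - 64*y + 322) - 8*y^2 + 32*y + 40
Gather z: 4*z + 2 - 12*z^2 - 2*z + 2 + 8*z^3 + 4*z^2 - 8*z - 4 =8*z^3 - 8*z^2 - 6*z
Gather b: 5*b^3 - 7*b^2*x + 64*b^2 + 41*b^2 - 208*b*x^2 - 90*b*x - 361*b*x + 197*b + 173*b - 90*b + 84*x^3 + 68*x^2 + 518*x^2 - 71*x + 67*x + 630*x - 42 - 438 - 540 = 5*b^3 + b^2*(105 - 7*x) + b*(-208*x^2 - 451*x + 280) + 84*x^3 + 586*x^2 + 626*x - 1020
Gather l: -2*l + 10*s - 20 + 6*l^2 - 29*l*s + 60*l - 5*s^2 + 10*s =6*l^2 + l*(58 - 29*s) - 5*s^2 + 20*s - 20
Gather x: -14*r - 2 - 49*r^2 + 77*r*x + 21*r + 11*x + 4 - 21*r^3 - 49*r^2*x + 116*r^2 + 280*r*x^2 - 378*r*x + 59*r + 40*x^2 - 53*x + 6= -21*r^3 + 67*r^2 + 66*r + x^2*(280*r + 40) + x*(-49*r^2 - 301*r - 42) + 8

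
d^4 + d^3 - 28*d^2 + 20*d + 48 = (d - 4)*(d - 2)*(d + 1)*(d + 6)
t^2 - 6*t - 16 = (t - 8)*(t + 2)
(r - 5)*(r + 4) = r^2 - r - 20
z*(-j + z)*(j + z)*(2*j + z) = -2*j^3*z - j^2*z^2 + 2*j*z^3 + z^4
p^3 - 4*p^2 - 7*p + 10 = (p - 5)*(p - 1)*(p + 2)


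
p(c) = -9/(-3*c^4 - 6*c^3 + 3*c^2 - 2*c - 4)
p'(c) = -9*(12*c^3 + 18*c^2 - 6*c + 2)/(-3*c^4 - 6*c^3 + 3*c^2 - 2*c - 4)^2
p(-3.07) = 0.14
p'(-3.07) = 0.36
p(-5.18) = 0.01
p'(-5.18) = 0.01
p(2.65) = 0.04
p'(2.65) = -0.05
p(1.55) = 0.23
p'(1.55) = -0.46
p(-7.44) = 0.00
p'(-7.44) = 0.00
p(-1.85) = -0.70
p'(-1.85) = 0.07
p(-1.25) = -1.19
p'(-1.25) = -2.22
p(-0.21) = 2.65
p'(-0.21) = -3.07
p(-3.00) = 0.17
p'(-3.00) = 0.47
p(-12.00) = 0.00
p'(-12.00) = 0.00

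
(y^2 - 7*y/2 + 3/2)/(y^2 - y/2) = (y - 3)/y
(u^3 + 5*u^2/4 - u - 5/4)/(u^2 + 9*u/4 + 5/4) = u - 1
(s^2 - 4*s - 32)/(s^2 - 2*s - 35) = (-s^2 + 4*s + 32)/(-s^2 + 2*s + 35)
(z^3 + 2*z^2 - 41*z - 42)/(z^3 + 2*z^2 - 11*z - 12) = (z^2 + z - 42)/(z^2 + z - 12)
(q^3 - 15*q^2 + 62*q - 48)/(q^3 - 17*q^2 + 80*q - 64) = (q - 6)/(q - 8)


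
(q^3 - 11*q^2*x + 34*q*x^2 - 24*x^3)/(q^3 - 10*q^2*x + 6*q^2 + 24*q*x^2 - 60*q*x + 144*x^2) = (q - x)/(q + 6)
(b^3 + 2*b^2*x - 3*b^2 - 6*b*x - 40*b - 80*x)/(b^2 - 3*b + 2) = (b^3 + 2*b^2*x - 3*b^2 - 6*b*x - 40*b - 80*x)/(b^2 - 3*b + 2)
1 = 1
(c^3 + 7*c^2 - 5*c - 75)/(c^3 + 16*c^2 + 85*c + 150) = (c - 3)/(c + 6)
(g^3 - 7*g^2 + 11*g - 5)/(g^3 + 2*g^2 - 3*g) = (g^2 - 6*g + 5)/(g*(g + 3))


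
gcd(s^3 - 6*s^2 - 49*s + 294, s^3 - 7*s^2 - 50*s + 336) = s^2 + s - 42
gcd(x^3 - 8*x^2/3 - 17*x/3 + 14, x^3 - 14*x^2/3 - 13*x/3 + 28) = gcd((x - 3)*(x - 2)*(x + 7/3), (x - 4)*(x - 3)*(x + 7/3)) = x^2 - 2*x/3 - 7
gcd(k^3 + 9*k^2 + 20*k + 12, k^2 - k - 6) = k + 2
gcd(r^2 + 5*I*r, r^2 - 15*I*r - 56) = 1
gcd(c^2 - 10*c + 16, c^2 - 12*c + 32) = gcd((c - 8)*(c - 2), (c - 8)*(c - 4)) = c - 8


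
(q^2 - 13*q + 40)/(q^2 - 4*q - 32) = (q - 5)/(q + 4)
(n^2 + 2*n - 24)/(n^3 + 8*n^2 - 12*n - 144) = 1/(n + 6)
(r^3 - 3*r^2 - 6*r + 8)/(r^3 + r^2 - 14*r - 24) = (r - 1)/(r + 3)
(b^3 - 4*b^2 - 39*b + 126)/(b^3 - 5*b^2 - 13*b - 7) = (b^2 + 3*b - 18)/(b^2 + 2*b + 1)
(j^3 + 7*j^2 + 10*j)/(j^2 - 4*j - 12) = j*(j + 5)/(j - 6)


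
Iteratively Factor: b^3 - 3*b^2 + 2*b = (b)*(b^2 - 3*b + 2) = b*(b - 2)*(b - 1)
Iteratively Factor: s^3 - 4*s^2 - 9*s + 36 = (s - 4)*(s^2 - 9) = (s - 4)*(s - 3)*(s + 3)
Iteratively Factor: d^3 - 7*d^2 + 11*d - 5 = (d - 5)*(d^2 - 2*d + 1) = (d - 5)*(d - 1)*(d - 1)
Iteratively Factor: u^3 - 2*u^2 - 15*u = (u + 3)*(u^2 - 5*u) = u*(u + 3)*(u - 5)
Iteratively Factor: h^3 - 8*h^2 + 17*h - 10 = (h - 5)*(h^2 - 3*h + 2) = (h - 5)*(h - 2)*(h - 1)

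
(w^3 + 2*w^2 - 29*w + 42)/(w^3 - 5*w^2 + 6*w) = (w + 7)/w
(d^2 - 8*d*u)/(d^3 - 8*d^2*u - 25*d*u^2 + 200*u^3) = d/(d^2 - 25*u^2)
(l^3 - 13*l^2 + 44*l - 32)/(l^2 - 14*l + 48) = (l^2 - 5*l + 4)/(l - 6)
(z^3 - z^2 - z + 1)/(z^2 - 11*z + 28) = (z^3 - z^2 - z + 1)/(z^2 - 11*z + 28)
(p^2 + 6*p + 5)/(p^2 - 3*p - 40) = (p + 1)/(p - 8)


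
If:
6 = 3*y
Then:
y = 2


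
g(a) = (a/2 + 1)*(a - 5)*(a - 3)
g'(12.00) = 143.50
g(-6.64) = -260.33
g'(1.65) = -6.32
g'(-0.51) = 2.95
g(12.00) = 441.00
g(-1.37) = 8.77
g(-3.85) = -56.08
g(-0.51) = 14.41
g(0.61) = 13.69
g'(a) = (a/2 + 1)*(a - 5) + (a/2 + 1)*(a - 3) + (a - 5)*(a - 3)/2 = 3*a^2/2 - 6*a - 1/2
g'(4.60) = 3.64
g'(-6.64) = 105.47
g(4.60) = -2.11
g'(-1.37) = 10.54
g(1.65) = 8.25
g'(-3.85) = 44.83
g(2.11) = 5.29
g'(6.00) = 17.50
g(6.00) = 12.00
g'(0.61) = -3.60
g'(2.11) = -6.48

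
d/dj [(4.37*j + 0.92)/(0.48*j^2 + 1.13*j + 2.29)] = (-2.0976*j^2 - 0.8832*j + 8.9677)/(0.2304*j^4 + 1.0848*j^3 + 3.4753*j^2 + 5.1754*j + 5.2441)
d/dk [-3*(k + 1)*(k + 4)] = -6*k - 15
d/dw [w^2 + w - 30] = 2*w + 1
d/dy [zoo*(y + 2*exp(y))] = zoo*(exp(y) + 1)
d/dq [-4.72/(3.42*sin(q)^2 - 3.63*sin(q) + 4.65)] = (32.2848*sin(q) - 17.1336)*cos(q)/(3.42*sin(q)^2 - 3.63*sin(q) + 4.65)^2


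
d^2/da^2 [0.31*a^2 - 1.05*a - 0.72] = 0.620000000000000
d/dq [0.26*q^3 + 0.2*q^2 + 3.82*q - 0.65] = 0.78*q^2 + 0.4*q + 3.82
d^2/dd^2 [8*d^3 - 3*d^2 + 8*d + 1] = 48*d - 6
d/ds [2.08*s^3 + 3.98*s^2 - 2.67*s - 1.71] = 6.24*s^2 + 7.96*s - 2.67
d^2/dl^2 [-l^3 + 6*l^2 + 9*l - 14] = 12 - 6*l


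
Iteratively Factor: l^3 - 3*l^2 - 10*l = (l + 2)*(l^2 - 5*l) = (l - 5)*(l + 2)*(l)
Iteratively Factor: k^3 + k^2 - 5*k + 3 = (k - 1)*(k^2 + 2*k - 3) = (k - 1)^2*(k + 3)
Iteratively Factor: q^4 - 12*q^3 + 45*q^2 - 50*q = (q - 5)*(q^3 - 7*q^2 + 10*q) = (q - 5)^2*(q^2 - 2*q) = (q - 5)^2*(q - 2)*(q)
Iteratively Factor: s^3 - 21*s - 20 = (s + 1)*(s^2 - s - 20) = (s + 1)*(s + 4)*(s - 5)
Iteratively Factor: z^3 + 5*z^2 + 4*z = (z + 4)*(z^2 + z) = z*(z + 4)*(z + 1)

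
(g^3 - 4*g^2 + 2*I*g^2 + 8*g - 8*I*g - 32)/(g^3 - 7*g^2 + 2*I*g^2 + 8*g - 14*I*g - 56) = (g - 4)/(g - 7)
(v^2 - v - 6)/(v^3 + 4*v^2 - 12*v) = (v^2 - v - 6)/(v*(v^2 + 4*v - 12))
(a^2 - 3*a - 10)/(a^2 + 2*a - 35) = (a + 2)/(a + 7)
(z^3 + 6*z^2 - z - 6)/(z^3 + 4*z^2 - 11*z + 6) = (z + 1)/(z - 1)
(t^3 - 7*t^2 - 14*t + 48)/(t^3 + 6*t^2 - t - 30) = (t - 8)/(t + 5)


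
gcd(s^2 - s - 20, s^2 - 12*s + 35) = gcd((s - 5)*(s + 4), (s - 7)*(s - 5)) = s - 5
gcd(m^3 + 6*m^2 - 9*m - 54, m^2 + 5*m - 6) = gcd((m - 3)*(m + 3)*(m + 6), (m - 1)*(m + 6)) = m + 6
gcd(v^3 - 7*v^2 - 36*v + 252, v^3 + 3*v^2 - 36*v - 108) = v^2 - 36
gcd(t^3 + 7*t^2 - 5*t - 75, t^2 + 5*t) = t + 5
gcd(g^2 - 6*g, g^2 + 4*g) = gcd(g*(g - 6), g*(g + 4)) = g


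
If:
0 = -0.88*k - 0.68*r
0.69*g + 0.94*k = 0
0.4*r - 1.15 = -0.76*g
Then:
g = 1.01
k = -0.74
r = 0.96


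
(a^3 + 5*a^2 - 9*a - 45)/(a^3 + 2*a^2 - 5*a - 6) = (a^2 + 2*a - 15)/(a^2 - a - 2)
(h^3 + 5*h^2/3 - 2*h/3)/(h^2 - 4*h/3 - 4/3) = h*(-3*h^2 - 5*h + 2)/(-3*h^2 + 4*h + 4)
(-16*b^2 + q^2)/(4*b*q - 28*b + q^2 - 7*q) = (-4*b + q)/(q - 7)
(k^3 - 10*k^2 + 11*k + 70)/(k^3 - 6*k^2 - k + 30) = (k - 7)/(k - 3)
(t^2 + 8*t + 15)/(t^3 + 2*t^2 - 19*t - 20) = (t + 3)/(t^2 - 3*t - 4)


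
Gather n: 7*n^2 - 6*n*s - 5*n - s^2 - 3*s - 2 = 7*n^2 + n*(-6*s - 5) - s^2 - 3*s - 2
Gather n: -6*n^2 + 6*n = -6*n^2 + 6*n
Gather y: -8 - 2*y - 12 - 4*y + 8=-6*y - 12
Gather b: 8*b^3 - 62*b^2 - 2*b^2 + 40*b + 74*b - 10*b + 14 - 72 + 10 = 8*b^3 - 64*b^2 + 104*b - 48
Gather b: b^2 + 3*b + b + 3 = b^2 + 4*b + 3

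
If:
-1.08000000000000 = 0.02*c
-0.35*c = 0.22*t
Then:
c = -54.00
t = 85.91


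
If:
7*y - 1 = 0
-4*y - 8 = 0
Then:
No Solution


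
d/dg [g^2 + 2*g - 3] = 2*g + 2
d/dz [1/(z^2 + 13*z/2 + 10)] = 2*(-4*z - 13)/(2*z^2 + 13*z + 20)^2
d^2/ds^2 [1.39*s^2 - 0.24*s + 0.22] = 2.78000000000000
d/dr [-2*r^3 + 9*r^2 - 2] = 6*r*(3 - r)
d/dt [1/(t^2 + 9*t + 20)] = (-2*t - 9)/(t^2 + 9*t + 20)^2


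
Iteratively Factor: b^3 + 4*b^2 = (b + 4)*(b^2) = b*(b + 4)*(b)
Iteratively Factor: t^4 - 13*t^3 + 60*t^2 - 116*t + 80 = (t - 2)*(t^3 - 11*t^2 + 38*t - 40) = (t - 4)*(t - 2)*(t^2 - 7*t + 10) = (t - 5)*(t - 4)*(t - 2)*(t - 2)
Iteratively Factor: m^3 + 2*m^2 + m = (m + 1)*(m^2 + m) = m*(m + 1)*(m + 1)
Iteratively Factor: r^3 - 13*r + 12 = (r - 3)*(r^2 + 3*r - 4) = (r - 3)*(r + 4)*(r - 1)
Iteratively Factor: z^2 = (z)*(z)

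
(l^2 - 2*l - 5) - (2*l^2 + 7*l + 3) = -l^2 - 9*l - 8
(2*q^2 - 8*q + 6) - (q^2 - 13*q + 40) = q^2 + 5*q - 34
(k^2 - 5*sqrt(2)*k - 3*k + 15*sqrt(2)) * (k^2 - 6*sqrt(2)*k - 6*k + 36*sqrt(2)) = k^4 - 11*sqrt(2)*k^3 - 9*k^3 + 78*k^2 + 99*sqrt(2)*k^2 - 540*k - 198*sqrt(2)*k + 1080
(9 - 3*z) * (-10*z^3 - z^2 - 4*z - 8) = 30*z^4 - 87*z^3 + 3*z^2 - 12*z - 72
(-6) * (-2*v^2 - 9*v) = 12*v^2 + 54*v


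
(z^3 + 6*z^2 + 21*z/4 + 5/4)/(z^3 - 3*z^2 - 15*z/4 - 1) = (z + 5)/(z - 4)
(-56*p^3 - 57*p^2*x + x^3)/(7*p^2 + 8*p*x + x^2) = -8*p + x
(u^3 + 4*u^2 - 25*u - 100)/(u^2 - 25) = u + 4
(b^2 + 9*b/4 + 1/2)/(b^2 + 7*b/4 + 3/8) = 2*(b + 2)/(2*b + 3)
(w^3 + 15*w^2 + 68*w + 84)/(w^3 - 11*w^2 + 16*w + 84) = (w^2 + 13*w + 42)/(w^2 - 13*w + 42)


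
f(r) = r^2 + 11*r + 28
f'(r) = 2*r + 11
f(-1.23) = 15.98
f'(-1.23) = 8.54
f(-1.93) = 10.49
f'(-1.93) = 7.14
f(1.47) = 46.33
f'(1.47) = 13.94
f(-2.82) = 4.93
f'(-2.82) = 5.36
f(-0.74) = 20.41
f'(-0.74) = 9.52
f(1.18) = 42.37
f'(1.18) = 13.36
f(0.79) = 37.31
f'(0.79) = 12.58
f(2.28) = 58.28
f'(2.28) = 15.56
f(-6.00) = -2.00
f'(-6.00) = -1.00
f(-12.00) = 40.00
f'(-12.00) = -13.00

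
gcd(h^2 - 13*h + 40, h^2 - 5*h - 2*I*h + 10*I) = h - 5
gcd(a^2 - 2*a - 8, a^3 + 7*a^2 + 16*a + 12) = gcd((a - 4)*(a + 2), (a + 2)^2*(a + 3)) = a + 2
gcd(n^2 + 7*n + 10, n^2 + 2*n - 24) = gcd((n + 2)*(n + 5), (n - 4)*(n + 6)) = 1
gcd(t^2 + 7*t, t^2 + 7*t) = t^2 + 7*t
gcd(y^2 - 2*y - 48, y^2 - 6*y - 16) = y - 8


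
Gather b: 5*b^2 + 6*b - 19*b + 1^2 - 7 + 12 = 5*b^2 - 13*b + 6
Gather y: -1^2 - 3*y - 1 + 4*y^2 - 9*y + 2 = 4*y^2 - 12*y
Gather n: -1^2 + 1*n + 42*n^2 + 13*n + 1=42*n^2 + 14*n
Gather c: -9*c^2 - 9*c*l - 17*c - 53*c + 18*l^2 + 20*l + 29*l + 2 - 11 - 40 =-9*c^2 + c*(-9*l - 70) + 18*l^2 + 49*l - 49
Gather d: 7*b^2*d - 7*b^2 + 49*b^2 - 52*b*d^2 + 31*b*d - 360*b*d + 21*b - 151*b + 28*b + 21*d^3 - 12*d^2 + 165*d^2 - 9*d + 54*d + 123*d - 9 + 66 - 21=42*b^2 - 102*b + 21*d^3 + d^2*(153 - 52*b) + d*(7*b^2 - 329*b + 168) + 36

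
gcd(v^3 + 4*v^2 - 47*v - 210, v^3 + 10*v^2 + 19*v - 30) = v^2 + 11*v + 30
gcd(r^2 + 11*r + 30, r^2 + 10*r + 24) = r + 6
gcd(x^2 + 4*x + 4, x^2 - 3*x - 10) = x + 2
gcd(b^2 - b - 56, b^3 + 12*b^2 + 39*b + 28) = b + 7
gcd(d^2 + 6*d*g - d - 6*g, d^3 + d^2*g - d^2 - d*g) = d - 1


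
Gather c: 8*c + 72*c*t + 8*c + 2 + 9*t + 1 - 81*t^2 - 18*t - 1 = c*(72*t + 16) - 81*t^2 - 9*t + 2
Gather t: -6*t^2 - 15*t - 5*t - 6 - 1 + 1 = -6*t^2 - 20*t - 6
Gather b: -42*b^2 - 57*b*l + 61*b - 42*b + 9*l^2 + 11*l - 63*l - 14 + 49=-42*b^2 + b*(19 - 57*l) + 9*l^2 - 52*l + 35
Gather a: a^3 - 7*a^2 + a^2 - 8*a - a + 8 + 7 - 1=a^3 - 6*a^2 - 9*a + 14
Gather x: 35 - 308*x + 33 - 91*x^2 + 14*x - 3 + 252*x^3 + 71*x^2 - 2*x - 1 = 252*x^3 - 20*x^2 - 296*x + 64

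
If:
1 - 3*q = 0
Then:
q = 1/3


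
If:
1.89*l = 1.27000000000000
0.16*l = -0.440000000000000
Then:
No Solution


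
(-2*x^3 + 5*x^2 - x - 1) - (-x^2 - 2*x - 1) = -2*x^3 + 6*x^2 + x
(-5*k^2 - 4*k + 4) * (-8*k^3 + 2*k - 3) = 40*k^5 + 32*k^4 - 42*k^3 + 7*k^2 + 20*k - 12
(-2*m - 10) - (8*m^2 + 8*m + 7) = -8*m^2 - 10*m - 17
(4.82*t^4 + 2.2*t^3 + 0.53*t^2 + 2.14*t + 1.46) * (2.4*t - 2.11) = 11.568*t^5 - 4.8902*t^4 - 3.37*t^3 + 4.0177*t^2 - 1.0114*t - 3.0806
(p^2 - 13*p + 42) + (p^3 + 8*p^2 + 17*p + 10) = p^3 + 9*p^2 + 4*p + 52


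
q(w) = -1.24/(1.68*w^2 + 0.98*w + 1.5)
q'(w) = -1.24*(-3.36*w - 0.98)/(1.68*w^2 + 0.98*w + 1.5)^2 = (4.1664*w + 1.2152)/(1.68*w^2 + 0.98*w + 1.5)^2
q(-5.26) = -0.03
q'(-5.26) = -0.01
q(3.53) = -0.05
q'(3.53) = 0.02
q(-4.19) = -0.05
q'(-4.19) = -0.02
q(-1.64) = -0.28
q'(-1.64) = -0.29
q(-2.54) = -0.13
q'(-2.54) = -0.10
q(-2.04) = -0.19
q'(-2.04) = -0.17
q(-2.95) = -0.09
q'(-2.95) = -0.06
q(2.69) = -0.08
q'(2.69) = 0.05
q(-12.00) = -0.01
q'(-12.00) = -0.00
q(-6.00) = -0.02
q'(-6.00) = -0.01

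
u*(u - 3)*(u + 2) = u^3 - u^2 - 6*u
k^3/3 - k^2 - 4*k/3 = k*(k/3 + 1/3)*(k - 4)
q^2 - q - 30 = (q - 6)*(q + 5)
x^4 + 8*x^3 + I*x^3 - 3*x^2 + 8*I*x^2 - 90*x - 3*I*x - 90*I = (x - 3)*(x + 5)*(x + 6)*(x + I)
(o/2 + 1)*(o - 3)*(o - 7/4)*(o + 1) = o^4/2 - 7*o^3/8 - 7*o^2/2 + 25*o/8 + 21/4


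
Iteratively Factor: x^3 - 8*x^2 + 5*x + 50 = (x - 5)*(x^2 - 3*x - 10) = (x - 5)^2*(x + 2)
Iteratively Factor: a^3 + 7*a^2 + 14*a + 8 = (a + 4)*(a^2 + 3*a + 2) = (a + 1)*(a + 4)*(a + 2)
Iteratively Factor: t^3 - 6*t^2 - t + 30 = (t - 3)*(t^2 - 3*t - 10) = (t - 5)*(t - 3)*(t + 2)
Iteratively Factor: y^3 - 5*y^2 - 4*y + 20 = (y - 2)*(y^2 - 3*y - 10) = (y - 5)*(y - 2)*(y + 2)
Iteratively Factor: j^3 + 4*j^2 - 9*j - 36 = (j + 3)*(j^2 + j - 12) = (j + 3)*(j + 4)*(j - 3)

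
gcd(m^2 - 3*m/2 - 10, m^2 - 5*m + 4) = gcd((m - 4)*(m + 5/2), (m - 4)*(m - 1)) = m - 4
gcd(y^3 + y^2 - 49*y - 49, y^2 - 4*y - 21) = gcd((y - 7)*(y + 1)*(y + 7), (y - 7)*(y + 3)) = y - 7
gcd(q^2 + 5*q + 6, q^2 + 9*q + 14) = q + 2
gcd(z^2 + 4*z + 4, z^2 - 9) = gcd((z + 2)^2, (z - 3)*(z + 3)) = 1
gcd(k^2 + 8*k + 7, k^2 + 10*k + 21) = k + 7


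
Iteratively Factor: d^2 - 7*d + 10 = (d - 5)*(d - 2)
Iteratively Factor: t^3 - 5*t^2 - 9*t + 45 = (t - 5)*(t^2 - 9) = (t - 5)*(t - 3)*(t + 3)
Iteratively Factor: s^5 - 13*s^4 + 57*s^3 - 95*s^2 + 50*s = (s - 5)*(s^4 - 8*s^3 + 17*s^2 - 10*s) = s*(s - 5)*(s^3 - 8*s^2 + 17*s - 10) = s*(s - 5)^2*(s^2 - 3*s + 2) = s*(s - 5)^2*(s - 2)*(s - 1)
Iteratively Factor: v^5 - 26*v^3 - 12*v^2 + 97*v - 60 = (v - 1)*(v^4 + v^3 - 25*v^2 - 37*v + 60) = (v - 1)*(v + 3)*(v^3 - 2*v^2 - 19*v + 20) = (v - 1)^2*(v + 3)*(v^2 - v - 20) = (v - 5)*(v - 1)^2*(v + 3)*(v + 4)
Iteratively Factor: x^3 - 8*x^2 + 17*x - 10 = (x - 1)*(x^2 - 7*x + 10) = (x - 5)*(x - 1)*(x - 2)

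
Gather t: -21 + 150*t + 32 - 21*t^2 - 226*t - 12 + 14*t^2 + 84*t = -7*t^2 + 8*t - 1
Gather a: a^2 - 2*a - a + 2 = a^2 - 3*a + 2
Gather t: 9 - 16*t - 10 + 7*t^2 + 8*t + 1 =7*t^2 - 8*t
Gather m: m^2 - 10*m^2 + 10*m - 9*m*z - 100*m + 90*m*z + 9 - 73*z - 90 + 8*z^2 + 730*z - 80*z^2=-9*m^2 + m*(81*z - 90) - 72*z^2 + 657*z - 81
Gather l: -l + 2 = 2 - l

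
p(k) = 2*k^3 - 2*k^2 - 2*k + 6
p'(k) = 6*k^2 - 4*k - 2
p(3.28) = 48.50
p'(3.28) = 49.43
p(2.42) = 17.79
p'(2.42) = 23.46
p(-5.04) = -290.77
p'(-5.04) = 170.57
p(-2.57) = -36.02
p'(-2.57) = 47.91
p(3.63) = 68.05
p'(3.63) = 62.54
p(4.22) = 112.25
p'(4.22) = 87.97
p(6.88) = 548.89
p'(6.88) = 254.49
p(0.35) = 5.14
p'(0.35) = -2.66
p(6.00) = 354.00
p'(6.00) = 190.00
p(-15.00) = -7164.00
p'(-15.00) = 1408.00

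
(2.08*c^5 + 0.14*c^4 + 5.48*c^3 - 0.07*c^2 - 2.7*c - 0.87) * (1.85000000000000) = 3.848*c^5 + 0.259*c^4 + 10.138*c^3 - 0.1295*c^2 - 4.995*c - 1.6095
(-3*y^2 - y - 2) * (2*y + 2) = -6*y^3 - 8*y^2 - 6*y - 4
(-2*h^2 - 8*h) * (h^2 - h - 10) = -2*h^4 - 6*h^3 + 28*h^2 + 80*h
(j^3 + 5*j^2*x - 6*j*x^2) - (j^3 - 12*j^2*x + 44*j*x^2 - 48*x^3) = 17*j^2*x - 50*j*x^2 + 48*x^3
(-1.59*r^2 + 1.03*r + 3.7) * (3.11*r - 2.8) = -4.9449*r^3 + 7.6553*r^2 + 8.623*r - 10.36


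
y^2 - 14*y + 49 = (y - 7)^2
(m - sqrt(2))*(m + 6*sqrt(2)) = m^2 + 5*sqrt(2)*m - 12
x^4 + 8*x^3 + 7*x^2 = x^2*(x + 1)*(x + 7)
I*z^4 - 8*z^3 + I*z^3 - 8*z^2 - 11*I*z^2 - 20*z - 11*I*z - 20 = (z + 1)*(z + 4*I)*(z + 5*I)*(I*z + 1)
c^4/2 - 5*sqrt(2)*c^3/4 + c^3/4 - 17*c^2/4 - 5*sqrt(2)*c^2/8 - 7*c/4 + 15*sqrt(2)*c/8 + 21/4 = (c/2 + sqrt(2)/2)*(c - 1)*(c + 3/2)*(c - 7*sqrt(2)/2)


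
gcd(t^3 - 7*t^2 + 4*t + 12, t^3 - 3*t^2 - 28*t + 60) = t^2 - 8*t + 12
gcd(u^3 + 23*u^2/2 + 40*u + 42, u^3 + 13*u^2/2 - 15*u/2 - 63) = u^2 + 19*u/2 + 21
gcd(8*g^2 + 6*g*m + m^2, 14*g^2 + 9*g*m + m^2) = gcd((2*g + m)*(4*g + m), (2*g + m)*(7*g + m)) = 2*g + m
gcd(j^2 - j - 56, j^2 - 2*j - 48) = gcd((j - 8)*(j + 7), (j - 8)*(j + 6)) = j - 8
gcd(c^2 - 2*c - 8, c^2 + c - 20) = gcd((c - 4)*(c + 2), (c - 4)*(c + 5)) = c - 4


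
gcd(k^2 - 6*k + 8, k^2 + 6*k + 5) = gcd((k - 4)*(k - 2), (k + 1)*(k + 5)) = 1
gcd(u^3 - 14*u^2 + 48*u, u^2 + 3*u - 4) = 1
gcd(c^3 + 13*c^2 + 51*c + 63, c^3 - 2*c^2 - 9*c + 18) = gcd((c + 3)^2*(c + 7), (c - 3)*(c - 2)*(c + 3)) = c + 3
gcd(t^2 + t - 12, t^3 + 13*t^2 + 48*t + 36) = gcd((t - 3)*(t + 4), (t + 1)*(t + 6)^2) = 1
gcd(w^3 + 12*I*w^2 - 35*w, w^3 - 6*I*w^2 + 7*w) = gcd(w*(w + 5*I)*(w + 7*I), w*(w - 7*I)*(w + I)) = w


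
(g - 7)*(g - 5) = g^2 - 12*g + 35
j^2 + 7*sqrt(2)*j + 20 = (j + 2*sqrt(2))*(j + 5*sqrt(2))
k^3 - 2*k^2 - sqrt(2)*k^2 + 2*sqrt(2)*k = k*(k - 2)*(k - sqrt(2))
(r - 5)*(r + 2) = r^2 - 3*r - 10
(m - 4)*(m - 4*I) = m^2 - 4*m - 4*I*m + 16*I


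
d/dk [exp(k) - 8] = exp(k)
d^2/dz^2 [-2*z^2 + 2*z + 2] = -4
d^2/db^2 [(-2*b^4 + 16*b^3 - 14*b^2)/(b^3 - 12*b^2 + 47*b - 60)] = 32*(-b^6 + 48*b^5 - 615*b^4 + 3448*b^3 - 9270*b^2 + 10800*b - 3150)/(b^9 - 36*b^8 + 573*b^7 - 5292*b^6 + 31251*b^5 - 122364*b^4 + 317663*b^3 - 527220*b^2 + 507600*b - 216000)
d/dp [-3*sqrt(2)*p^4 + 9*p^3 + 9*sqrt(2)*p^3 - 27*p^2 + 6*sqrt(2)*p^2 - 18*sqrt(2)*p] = -12*sqrt(2)*p^3 + 27*p^2 + 27*sqrt(2)*p^2 - 54*p + 12*sqrt(2)*p - 18*sqrt(2)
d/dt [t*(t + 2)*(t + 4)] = 3*t^2 + 12*t + 8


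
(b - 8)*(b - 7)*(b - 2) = b^3 - 17*b^2 + 86*b - 112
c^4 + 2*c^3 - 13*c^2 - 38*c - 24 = (c - 4)*(c + 1)*(c + 2)*(c + 3)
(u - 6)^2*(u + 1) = u^3 - 11*u^2 + 24*u + 36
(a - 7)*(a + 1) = a^2 - 6*a - 7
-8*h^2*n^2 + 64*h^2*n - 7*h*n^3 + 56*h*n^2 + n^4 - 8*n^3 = n*(-8*h + n)*(h + n)*(n - 8)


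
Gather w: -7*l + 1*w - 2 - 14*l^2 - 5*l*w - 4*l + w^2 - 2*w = -14*l^2 - 11*l + w^2 + w*(-5*l - 1) - 2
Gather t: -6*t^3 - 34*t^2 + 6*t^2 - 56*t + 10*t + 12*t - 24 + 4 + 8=-6*t^3 - 28*t^2 - 34*t - 12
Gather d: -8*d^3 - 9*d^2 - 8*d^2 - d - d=-8*d^3 - 17*d^2 - 2*d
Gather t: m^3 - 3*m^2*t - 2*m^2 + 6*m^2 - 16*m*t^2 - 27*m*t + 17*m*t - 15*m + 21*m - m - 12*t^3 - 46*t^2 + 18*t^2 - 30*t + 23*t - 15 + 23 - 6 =m^3 + 4*m^2 + 5*m - 12*t^3 + t^2*(-16*m - 28) + t*(-3*m^2 - 10*m - 7) + 2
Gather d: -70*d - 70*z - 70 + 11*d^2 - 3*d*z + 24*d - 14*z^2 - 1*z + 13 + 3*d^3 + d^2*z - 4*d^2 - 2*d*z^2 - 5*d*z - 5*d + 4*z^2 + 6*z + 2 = 3*d^3 + d^2*(z + 7) + d*(-2*z^2 - 8*z - 51) - 10*z^2 - 65*z - 55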